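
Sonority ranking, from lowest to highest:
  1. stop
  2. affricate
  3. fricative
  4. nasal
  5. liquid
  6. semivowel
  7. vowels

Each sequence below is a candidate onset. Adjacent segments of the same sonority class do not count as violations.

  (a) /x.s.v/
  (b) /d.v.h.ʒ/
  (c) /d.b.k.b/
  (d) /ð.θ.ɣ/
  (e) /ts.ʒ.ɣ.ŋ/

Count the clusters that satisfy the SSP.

5

(a) 3-3-3 → obeys
(b) 1-3-3-3 → obeys
(c) 1-1-1-1 → obeys
(d) 3-3-3 → obeys
(e) 2-3-3-4 → obeys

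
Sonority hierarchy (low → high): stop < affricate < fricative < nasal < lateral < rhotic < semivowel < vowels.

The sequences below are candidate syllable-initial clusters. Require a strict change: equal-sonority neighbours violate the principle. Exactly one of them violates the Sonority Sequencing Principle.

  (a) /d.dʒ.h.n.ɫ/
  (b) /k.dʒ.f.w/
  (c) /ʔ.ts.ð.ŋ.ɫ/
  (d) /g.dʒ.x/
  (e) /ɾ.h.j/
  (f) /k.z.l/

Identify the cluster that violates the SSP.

e

(a) 1-2-3-4-5 → obeys
(b) 1-2-3-7 → obeys
(c) 1-2-3-4-5 → obeys
(d) 1-2-3 → obeys
(e) 6-3-7 → violates
(f) 1-3-5 → obeys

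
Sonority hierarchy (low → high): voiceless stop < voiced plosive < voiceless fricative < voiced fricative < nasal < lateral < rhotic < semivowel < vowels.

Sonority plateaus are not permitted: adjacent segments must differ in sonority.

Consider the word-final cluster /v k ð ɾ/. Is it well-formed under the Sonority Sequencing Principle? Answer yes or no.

/v/: voiced fricative = 4.
/k/: voiceless stop = 1.
/ð/: voiced fricative = 4.
/ɾ/: rhotic = 7.
The profile is 4-1-4-7. Between /k/ (1) and /ð/ (4) sonority does not fall, so the cluster violates the SSP.

no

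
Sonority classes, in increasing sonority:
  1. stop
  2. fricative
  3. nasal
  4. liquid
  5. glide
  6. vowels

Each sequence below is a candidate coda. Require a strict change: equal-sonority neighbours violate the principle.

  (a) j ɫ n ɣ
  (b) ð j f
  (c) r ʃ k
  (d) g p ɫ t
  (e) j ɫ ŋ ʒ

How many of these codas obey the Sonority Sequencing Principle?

3

(a) sonority 5-4-3-2: well-formed.
(b) sonority 2-5-2: ill-formed.
(c) sonority 4-2-1: well-formed.
(d) sonority 1-1-4-1: ill-formed.
(e) sonority 5-4-3-2: well-formed.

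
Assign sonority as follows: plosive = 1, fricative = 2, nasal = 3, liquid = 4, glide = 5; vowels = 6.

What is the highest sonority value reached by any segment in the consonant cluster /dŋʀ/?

/d/ — plosive, sonority 1.
/ŋ/ — nasal, sonority 3.
/ʀ/ — liquid, sonority 4.
The maximum is 4.

4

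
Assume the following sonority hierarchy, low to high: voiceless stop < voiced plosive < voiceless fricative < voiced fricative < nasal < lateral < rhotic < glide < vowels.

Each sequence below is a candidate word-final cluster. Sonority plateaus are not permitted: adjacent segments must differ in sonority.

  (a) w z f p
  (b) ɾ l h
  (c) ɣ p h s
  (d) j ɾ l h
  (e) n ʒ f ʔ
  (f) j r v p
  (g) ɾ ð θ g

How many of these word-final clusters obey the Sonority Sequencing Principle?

6

(a) w z f p: profile 8-4-3-1 — obeys.
(b) ɾ l h: profile 7-6-3 — obeys.
(c) ɣ p h s: profile 4-1-3-3 — violates.
(d) j ɾ l h: profile 8-7-6-3 — obeys.
(e) n ʒ f ʔ: profile 5-4-3-1 — obeys.
(f) j r v p: profile 8-7-4-1 — obeys.
(g) ɾ ð θ g: profile 7-4-3-2 — obeys.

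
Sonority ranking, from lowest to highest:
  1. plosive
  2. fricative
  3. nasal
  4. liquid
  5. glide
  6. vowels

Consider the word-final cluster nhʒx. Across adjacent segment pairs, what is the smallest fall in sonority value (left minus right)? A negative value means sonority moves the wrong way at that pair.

/n/ — nasal, sonority 3.
/h/ — fricative, sonority 2.
/ʒ/ — fricative, sonority 2.
/x/ — fricative, sonority 2.
/n/→/h/: change +1.
/h/→/ʒ/: change +0.
/ʒ/→/x/: change +0.
Minimum = 0.

0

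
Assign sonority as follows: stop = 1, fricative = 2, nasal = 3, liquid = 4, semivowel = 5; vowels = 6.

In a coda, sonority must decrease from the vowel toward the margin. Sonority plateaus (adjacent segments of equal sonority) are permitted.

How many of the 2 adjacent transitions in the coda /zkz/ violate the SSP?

1

/z/ is a fricative (sonority 2).
/k/ is a stop (sonority 1).
/z/ is a fricative (sonority 2).
/z/→/k/: 2→1 (falls) — ok.
/k/→/z/: 1→2 (does not fall) — violation.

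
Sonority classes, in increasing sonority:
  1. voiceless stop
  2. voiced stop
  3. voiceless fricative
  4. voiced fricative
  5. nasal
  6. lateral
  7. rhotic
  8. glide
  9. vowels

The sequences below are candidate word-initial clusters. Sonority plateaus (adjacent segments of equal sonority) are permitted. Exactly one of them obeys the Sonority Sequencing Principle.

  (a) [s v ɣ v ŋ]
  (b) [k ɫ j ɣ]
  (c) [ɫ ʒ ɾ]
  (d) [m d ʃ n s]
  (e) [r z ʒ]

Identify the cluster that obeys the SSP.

a

(a) [s v ɣ v ŋ]: profile 3-4-4-4-5 — obeys.
(b) [k ɫ j ɣ]: profile 1-6-8-4 — violates.
(c) [ɫ ʒ ɾ]: profile 6-4-7 — violates.
(d) [m d ʃ n s]: profile 5-2-3-5-3 — violates.
(e) [r z ʒ]: profile 7-4-4 — violates.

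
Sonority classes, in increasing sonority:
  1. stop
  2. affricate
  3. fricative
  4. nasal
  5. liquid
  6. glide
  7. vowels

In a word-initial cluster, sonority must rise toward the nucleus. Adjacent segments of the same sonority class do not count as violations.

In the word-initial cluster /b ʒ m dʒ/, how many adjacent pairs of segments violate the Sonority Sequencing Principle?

/b/ — stop, sonority 1.
/ʒ/ — fricative, sonority 3.
/m/ — nasal, sonority 4.
/dʒ/ — affricate, sonority 2.
/b/→/ʒ/: 1→3 (rises) — ok.
/ʒ/→/m/: 3→4 (rises) — ok.
/m/→/dʒ/: 4→2 (does not rise) — violation.

1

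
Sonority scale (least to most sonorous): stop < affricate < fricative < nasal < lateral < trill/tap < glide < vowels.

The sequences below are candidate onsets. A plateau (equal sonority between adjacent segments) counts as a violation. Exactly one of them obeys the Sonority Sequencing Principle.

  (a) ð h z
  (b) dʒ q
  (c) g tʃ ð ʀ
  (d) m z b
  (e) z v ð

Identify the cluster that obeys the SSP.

(a) sonority 3-3-3: ill-formed.
(b) sonority 2-1: ill-formed.
(c) sonority 1-2-3-6: well-formed.
(d) sonority 4-3-1: ill-formed.
(e) sonority 3-3-3: ill-formed.

c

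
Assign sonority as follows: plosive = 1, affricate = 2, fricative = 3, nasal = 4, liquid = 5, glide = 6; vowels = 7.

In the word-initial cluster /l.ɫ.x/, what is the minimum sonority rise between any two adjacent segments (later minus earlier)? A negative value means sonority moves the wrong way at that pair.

-2

/l/: liquid = 5.
/ɫ/: liquid = 5.
/x/: fricative = 3.
/l/→/ɫ/: change +0.
/ɫ/→/x/: change -2.
Minimum = -2.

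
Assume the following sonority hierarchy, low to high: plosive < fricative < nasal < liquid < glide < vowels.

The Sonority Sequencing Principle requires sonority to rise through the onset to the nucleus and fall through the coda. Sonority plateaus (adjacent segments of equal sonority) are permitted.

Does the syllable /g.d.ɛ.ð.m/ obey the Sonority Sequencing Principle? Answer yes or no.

no

Onset: /g/ is a plosive (sonority 1), /d/ is a plosive (sonority 1); then the nucleus /ɛ/ (sonority 6).
Onset profile 1-1-6 — rises to the nucleus.
Coda: /ð/ is a fricative (sonority 2), /m/ is a nasal (sonority 3).
Coda profile 6-2-3 — does not fall throughout.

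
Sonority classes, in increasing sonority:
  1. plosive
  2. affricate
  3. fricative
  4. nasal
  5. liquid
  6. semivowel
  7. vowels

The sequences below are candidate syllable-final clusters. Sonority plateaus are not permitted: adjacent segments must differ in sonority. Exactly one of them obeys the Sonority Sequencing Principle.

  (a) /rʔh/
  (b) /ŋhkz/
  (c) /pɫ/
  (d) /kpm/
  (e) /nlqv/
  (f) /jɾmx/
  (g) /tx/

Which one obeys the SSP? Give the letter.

f

(a) 5-1-3 → violates
(b) 4-3-1-3 → violates
(c) 1-5 → violates
(d) 1-1-4 → violates
(e) 4-5-1-3 → violates
(f) 6-5-4-3 → obeys
(g) 1-3 → violates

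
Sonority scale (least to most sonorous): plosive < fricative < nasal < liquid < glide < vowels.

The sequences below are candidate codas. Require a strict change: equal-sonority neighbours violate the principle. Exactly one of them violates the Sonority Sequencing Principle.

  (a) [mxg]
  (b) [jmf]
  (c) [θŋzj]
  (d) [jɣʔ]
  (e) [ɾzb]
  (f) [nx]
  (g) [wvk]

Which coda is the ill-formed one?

(a) 3-2-1 → obeys
(b) 5-3-2 → obeys
(c) 2-3-2-5 → violates
(d) 5-2-1 → obeys
(e) 4-2-1 → obeys
(f) 3-2 → obeys
(g) 5-2-1 → obeys

c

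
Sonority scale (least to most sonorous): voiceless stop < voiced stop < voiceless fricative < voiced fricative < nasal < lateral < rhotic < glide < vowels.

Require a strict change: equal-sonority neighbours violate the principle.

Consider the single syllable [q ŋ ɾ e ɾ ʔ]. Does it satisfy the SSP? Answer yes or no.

yes

Onset: /q/ is a voiceless stop (sonority 1), /ŋ/ is a nasal (sonority 5), /ɾ/ is a rhotic (sonority 7); then the nucleus /e/ (sonority 9).
Onset profile 1-5-7-9 — rises to the nucleus.
Coda: /ɾ/ is a rhotic (sonority 7), /ʔ/ is a voiceless stop (sonority 1).
Coda profile 9-7-1 — falls from the nucleus.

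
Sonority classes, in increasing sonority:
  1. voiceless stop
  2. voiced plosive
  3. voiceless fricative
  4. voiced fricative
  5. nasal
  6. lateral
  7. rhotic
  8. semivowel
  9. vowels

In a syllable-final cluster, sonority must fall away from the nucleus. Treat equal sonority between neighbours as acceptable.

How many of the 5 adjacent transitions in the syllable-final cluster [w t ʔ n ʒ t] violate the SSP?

/w/ — semivowel, sonority 8.
/t/ — voiceless stop, sonority 1.
/ʔ/ — voiceless stop, sonority 1.
/n/ — nasal, sonority 5.
/ʒ/ — voiced fricative, sonority 4.
/t/ — voiceless stop, sonority 1.
/w/→/t/: 8→1 (falls) — ok.
/t/→/ʔ/: 1→1 (plateau, allowed) — ok.
/ʔ/→/n/: 1→5 (does not fall) — violation.
/n/→/ʒ/: 5→4 (falls) — ok.
/ʒ/→/t/: 4→1 (falls) — ok.

1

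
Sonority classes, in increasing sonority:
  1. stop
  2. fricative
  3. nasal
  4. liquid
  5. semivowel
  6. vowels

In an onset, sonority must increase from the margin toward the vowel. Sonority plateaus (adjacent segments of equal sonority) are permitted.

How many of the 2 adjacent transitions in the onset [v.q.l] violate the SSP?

/v/ — fricative, sonority 2.
/q/ — stop, sonority 1.
/l/ — liquid, sonority 4.
/v/→/q/: 2→1 (does not rise) — violation.
/q/→/l/: 1→4 (rises) — ok.

1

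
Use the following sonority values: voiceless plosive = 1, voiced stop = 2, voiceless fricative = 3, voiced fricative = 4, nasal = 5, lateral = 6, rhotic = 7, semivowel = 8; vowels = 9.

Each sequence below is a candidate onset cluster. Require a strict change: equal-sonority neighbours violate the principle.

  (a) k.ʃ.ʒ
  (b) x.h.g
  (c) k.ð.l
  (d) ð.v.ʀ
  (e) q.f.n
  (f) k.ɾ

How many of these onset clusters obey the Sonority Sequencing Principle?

4

(a) sonority 1-3-4: well-formed.
(b) sonority 3-3-2: ill-formed.
(c) sonority 1-4-6: well-formed.
(d) sonority 4-4-7: ill-formed.
(e) sonority 1-3-5: well-formed.
(f) sonority 1-7: well-formed.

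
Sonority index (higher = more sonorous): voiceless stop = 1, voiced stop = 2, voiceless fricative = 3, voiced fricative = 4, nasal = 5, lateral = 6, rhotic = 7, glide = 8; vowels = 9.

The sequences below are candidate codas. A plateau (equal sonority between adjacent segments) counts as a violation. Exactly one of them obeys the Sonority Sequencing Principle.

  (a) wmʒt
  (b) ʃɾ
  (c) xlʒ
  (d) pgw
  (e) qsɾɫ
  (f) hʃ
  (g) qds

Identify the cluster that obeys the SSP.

(a) sonority 8-5-4-1: well-formed.
(b) sonority 3-7: ill-formed.
(c) sonority 3-6-4: ill-formed.
(d) sonority 1-2-8: ill-formed.
(e) sonority 1-3-7-6: ill-formed.
(f) sonority 3-3: ill-formed.
(g) sonority 1-2-3: ill-formed.

a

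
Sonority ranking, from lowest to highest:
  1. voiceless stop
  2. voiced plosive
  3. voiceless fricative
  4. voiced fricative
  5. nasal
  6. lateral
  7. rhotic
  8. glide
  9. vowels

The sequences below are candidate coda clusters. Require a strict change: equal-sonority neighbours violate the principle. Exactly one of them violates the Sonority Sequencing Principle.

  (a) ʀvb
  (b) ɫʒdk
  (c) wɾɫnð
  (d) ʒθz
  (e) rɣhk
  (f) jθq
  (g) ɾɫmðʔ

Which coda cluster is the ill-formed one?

d

(a) ʀvb: profile 7-4-2 — obeys.
(b) ɫʒdk: profile 6-4-2-1 — obeys.
(c) wɾɫnð: profile 8-7-6-5-4 — obeys.
(d) ʒθz: profile 4-3-4 — violates.
(e) rɣhk: profile 7-4-3-1 — obeys.
(f) jθq: profile 8-3-1 — obeys.
(g) ɾɫmðʔ: profile 7-6-5-4-1 — obeys.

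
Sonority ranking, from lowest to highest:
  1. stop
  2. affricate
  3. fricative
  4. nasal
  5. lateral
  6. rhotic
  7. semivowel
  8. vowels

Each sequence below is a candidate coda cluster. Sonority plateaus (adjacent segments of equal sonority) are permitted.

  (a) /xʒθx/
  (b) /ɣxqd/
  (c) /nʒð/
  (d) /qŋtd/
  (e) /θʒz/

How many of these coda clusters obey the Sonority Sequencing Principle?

4

(a) 3-3-3-3 → obeys
(b) 3-3-1-1 → obeys
(c) 4-3-3 → obeys
(d) 1-4-1-1 → violates
(e) 3-3-3 → obeys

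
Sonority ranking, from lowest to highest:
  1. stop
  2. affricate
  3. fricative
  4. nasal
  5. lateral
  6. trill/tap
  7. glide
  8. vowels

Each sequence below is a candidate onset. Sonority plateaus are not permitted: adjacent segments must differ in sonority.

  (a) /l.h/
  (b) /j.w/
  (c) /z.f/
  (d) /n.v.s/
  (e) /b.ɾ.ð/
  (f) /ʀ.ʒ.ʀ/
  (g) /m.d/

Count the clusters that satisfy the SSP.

0

(a) /l.h/: profile 5-3 — violates.
(b) /j.w/: profile 7-7 — violates.
(c) /z.f/: profile 3-3 — violates.
(d) /n.v.s/: profile 4-3-3 — violates.
(e) /b.ɾ.ð/: profile 1-6-3 — violates.
(f) /ʀ.ʒ.ʀ/: profile 6-3-6 — violates.
(g) /m.d/: profile 4-1 — violates.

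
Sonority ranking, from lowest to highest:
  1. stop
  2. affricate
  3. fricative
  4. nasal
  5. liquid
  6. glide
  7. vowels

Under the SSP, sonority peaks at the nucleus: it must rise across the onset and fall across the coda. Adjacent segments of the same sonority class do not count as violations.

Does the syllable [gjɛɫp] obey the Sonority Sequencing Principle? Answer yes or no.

Onset: /g/ is a stop (sonority 1), /j/ is a glide (sonority 6); then the nucleus /ɛ/ (sonority 7).
Onset profile 1-6-7 — rises to the nucleus.
Coda: /ɫ/ is a liquid (sonority 5), /p/ is a stop (sonority 1).
Coda profile 7-5-1 — falls from the nucleus.

yes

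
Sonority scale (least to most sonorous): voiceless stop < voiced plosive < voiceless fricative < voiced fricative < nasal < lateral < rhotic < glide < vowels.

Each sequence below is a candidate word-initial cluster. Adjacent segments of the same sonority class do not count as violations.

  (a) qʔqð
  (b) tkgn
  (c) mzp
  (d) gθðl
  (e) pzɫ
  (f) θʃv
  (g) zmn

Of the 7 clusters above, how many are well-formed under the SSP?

6

(a) sonority 1-1-1-4: well-formed.
(b) sonority 1-1-2-5: well-formed.
(c) sonority 5-4-1: ill-formed.
(d) sonority 2-3-4-6: well-formed.
(e) sonority 1-4-6: well-formed.
(f) sonority 3-3-4: well-formed.
(g) sonority 4-5-5: well-formed.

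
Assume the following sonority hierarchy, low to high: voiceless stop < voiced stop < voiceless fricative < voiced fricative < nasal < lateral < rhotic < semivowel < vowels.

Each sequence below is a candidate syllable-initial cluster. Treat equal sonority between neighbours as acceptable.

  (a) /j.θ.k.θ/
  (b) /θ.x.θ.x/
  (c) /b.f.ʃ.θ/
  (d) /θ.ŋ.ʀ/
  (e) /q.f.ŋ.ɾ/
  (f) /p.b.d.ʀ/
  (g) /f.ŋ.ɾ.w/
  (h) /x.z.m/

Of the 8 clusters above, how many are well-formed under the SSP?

7

(a) 8-3-1-3 → violates
(b) 3-3-3-3 → obeys
(c) 2-3-3-3 → obeys
(d) 3-5-7 → obeys
(e) 1-3-5-7 → obeys
(f) 1-2-2-7 → obeys
(g) 3-5-7-8 → obeys
(h) 3-4-5 → obeys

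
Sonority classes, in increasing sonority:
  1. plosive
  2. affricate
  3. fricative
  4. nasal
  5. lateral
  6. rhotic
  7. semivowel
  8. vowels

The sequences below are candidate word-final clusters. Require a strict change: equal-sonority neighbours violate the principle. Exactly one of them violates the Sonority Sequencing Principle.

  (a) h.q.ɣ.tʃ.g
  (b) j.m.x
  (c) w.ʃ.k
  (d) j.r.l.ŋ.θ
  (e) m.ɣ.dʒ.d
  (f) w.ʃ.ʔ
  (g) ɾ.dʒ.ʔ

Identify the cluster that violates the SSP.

a

(a) h.q.ɣ.tʃ.g: profile 3-1-3-2-1 — violates.
(b) j.m.x: profile 7-4-3 — obeys.
(c) w.ʃ.k: profile 7-3-1 — obeys.
(d) j.r.l.ŋ.θ: profile 7-6-5-4-3 — obeys.
(e) m.ɣ.dʒ.d: profile 4-3-2-1 — obeys.
(f) w.ʃ.ʔ: profile 7-3-1 — obeys.
(g) ɾ.dʒ.ʔ: profile 6-2-1 — obeys.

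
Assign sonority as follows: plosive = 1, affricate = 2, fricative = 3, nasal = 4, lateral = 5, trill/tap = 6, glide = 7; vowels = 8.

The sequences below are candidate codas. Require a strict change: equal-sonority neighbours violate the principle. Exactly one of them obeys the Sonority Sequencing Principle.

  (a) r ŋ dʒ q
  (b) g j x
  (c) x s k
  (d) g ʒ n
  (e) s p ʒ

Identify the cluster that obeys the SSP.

(a) 6-4-2-1 → obeys
(b) 1-7-3 → violates
(c) 3-3-1 → violates
(d) 1-3-4 → violates
(e) 3-1-3 → violates

a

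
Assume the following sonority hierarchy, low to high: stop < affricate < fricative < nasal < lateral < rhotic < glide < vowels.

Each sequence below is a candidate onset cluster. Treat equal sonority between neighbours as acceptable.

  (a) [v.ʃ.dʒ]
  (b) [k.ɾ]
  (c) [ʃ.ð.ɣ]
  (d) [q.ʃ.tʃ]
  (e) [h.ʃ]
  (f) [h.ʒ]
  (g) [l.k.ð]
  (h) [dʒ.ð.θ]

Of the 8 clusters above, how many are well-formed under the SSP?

5

(a) 3-3-2 → violates
(b) 1-6 → obeys
(c) 3-3-3 → obeys
(d) 1-3-2 → violates
(e) 3-3 → obeys
(f) 3-3 → obeys
(g) 5-1-3 → violates
(h) 2-3-3 → obeys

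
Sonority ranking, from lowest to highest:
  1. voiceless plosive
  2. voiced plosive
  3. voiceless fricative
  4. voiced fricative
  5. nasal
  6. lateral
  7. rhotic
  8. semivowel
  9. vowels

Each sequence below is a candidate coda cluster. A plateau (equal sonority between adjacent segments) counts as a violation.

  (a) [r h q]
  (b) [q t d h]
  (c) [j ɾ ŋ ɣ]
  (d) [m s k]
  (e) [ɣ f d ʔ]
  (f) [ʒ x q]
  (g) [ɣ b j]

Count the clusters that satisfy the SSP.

(a) [r h q]: profile 7-3-1 — obeys.
(b) [q t d h]: profile 1-1-2-3 — violates.
(c) [j ɾ ŋ ɣ]: profile 8-7-5-4 — obeys.
(d) [m s k]: profile 5-3-1 — obeys.
(e) [ɣ f d ʔ]: profile 4-3-2-1 — obeys.
(f) [ʒ x q]: profile 4-3-1 — obeys.
(g) [ɣ b j]: profile 4-2-8 — violates.

5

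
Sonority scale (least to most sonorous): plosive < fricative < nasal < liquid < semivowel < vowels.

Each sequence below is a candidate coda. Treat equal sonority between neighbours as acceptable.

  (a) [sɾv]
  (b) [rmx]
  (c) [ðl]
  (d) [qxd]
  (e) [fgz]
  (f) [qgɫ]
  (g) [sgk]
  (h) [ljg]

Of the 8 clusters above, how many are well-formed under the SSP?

2

(a) 2-4-2 → violates
(b) 4-3-2 → obeys
(c) 2-4 → violates
(d) 1-2-1 → violates
(e) 2-1-2 → violates
(f) 1-1-4 → violates
(g) 2-1-1 → obeys
(h) 4-5-1 → violates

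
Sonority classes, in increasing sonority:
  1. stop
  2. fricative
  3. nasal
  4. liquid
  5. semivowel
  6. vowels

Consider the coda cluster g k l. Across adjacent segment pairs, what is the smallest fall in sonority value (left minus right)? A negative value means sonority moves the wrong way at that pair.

-3

/g/ is a stop (sonority 1).
/k/ is a stop (sonority 1).
/l/ is a liquid (sonority 4).
/g/→/k/: change +0.
/k/→/l/: change -3.
Minimum = -3.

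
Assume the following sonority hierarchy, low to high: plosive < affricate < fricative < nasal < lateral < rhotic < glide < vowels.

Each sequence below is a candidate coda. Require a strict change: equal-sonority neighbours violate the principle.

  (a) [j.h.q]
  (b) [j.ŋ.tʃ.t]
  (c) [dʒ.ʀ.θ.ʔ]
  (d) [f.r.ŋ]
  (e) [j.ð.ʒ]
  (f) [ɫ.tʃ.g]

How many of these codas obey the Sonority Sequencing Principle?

(a) 7-3-1 → obeys
(b) 7-4-2-1 → obeys
(c) 2-6-3-1 → violates
(d) 3-6-4 → violates
(e) 7-3-3 → violates
(f) 5-2-1 → obeys

3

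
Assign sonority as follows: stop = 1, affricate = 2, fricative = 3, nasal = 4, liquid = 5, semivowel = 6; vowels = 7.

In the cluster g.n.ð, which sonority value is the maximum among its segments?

4

/g/ is a stop (sonority 1).
/n/ is a nasal (sonority 4).
/ð/ is a fricative (sonority 3).
The maximum is 4.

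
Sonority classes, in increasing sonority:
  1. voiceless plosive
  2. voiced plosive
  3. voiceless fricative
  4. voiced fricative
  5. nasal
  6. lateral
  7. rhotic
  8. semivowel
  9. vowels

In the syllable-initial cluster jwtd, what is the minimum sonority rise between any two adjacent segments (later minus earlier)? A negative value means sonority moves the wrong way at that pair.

-7

/j/ — semivowel, sonority 8.
/w/ — semivowel, sonority 8.
/t/ — voiceless plosive, sonority 1.
/d/ — voiced plosive, sonority 2.
/j/→/w/: change +0.
/w/→/t/: change -7.
/t/→/d/: change +1.
Minimum = -7.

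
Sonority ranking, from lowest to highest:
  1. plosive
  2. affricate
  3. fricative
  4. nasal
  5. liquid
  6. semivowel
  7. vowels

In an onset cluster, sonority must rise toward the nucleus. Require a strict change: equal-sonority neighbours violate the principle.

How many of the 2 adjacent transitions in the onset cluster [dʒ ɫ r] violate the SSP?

1

/dʒ/ is an affricate (sonority 2).
/ɫ/ is a liquid (sonority 5).
/r/ is a liquid (sonority 5).
/dʒ/→/ɫ/: 2→5 (rises) — ok.
/ɫ/→/r/: 5→5 (plateau) — violation.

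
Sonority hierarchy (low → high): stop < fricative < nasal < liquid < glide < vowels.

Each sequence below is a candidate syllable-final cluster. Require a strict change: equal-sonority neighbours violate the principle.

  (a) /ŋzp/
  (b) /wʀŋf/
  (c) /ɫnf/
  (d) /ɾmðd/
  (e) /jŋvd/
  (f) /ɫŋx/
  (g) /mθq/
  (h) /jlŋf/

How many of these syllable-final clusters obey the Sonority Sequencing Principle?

8

(a) /ŋzp/: profile 3-2-1 — obeys.
(b) /wʀŋf/: profile 5-4-3-2 — obeys.
(c) /ɫnf/: profile 4-3-2 — obeys.
(d) /ɾmðd/: profile 4-3-2-1 — obeys.
(e) /jŋvd/: profile 5-3-2-1 — obeys.
(f) /ɫŋx/: profile 4-3-2 — obeys.
(g) /mθq/: profile 3-2-1 — obeys.
(h) /jlŋf/: profile 5-4-3-2 — obeys.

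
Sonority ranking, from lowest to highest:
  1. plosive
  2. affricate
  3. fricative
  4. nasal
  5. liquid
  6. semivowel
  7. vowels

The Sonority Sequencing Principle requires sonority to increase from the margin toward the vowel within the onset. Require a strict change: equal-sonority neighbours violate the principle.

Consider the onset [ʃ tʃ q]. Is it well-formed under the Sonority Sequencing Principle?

/ʃ/ is a fricative (sonority 3).
/tʃ/ is an affricate (sonority 2).
/q/ is a plosive (sonority 1).
The profile is 3-2-1. Between /ʃ/ (3) and /tʃ/ (2) sonority does not rise, so the cluster violates the SSP.

no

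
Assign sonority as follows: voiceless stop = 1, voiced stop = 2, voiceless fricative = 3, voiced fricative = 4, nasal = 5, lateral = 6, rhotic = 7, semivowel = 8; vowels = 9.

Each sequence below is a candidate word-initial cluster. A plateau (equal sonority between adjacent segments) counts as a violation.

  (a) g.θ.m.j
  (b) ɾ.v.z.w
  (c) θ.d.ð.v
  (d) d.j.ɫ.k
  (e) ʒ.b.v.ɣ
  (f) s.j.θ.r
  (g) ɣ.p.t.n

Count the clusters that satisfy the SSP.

1

(a) 2-3-5-8 → obeys
(b) 7-4-4-8 → violates
(c) 3-2-4-4 → violates
(d) 2-8-6-1 → violates
(e) 4-2-4-4 → violates
(f) 3-8-3-7 → violates
(g) 4-1-1-5 → violates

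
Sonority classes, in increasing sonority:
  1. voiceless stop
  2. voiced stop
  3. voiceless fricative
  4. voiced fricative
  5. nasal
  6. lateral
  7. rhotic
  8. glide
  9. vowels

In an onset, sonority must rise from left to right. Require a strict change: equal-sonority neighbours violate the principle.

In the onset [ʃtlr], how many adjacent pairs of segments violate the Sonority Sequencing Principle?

1

/ʃ/ — voiceless fricative, sonority 3.
/t/ — voiceless stop, sonority 1.
/l/ — lateral, sonority 6.
/r/ — rhotic, sonority 7.
/ʃ/→/t/: 3→1 (does not rise) — violation.
/t/→/l/: 1→6 (rises) — ok.
/l/→/r/: 6→7 (rises) — ok.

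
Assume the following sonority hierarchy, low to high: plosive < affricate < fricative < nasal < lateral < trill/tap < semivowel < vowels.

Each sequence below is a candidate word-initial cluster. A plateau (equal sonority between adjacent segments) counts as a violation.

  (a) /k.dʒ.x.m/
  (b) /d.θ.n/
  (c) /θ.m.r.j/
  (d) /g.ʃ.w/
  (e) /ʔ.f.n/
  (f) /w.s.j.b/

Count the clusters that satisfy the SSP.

5

(a) sonority 1-2-3-4: well-formed.
(b) sonority 1-3-4: well-formed.
(c) sonority 3-4-6-7: well-formed.
(d) sonority 1-3-7: well-formed.
(e) sonority 1-3-4: well-formed.
(f) sonority 7-3-7-1: ill-formed.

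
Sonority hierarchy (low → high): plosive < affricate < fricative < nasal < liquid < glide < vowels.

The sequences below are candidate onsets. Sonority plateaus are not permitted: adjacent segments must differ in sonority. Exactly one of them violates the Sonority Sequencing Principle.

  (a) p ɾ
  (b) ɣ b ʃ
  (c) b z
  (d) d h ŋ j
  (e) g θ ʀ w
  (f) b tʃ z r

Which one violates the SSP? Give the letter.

b

(a) 1-5 → obeys
(b) 3-1-3 → violates
(c) 1-3 → obeys
(d) 1-3-4-6 → obeys
(e) 1-3-5-6 → obeys
(f) 1-2-3-5 → obeys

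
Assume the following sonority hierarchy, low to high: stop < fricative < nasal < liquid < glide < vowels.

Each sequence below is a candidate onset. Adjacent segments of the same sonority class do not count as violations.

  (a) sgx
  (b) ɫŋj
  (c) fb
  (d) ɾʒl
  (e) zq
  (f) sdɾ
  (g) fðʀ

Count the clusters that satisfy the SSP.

1

(a) 2-1-2 → violates
(b) 4-3-5 → violates
(c) 2-1 → violates
(d) 4-2-4 → violates
(e) 2-1 → violates
(f) 2-1-4 → violates
(g) 2-2-4 → obeys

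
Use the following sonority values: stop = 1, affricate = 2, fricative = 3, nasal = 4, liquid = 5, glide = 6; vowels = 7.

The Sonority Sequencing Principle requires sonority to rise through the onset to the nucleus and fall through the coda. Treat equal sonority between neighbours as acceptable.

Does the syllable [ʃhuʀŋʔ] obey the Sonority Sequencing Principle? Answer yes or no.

yes

Onset: /ʃ/ is a fricative (sonority 3), /h/ is a fricative (sonority 3); then the nucleus /u/ (sonority 7).
Onset profile 3-3-7 — rises to the nucleus.
Coda: /ʀ/ is a liquid (sonority 5), /ŋ/ is a nasal (sonority 4), /ʔ/ is a stop (sonority 1).
Coda profile 7-5-4-1 — falls from the nucleus.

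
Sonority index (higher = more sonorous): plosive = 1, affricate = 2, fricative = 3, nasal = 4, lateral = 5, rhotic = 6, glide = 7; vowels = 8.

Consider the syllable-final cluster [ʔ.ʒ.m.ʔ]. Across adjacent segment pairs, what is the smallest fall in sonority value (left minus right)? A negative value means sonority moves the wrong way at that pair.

-2

/ʔ/ — plosive, sonority 1.
/ʒ/ — fricative, sonority 3.
/m/ — nasal, sonority 4.
/ʔ/ — plosive, sonority 1.
/ʔ/→/ʒ/: change -2.
/ʒ/→/m/: change -1.
/m/→/ʔ/: change +3.
Minimum = -2.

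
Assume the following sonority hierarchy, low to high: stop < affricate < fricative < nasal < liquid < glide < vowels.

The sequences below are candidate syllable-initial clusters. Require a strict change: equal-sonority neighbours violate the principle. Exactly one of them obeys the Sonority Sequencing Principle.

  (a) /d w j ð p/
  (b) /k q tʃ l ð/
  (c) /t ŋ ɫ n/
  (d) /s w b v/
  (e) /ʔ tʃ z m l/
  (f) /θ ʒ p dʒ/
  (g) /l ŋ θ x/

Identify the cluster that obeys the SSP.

(a) /d w j ð p/: profile 1-6-6-3-1 — violates.
(b) /k q tʃ l ð/: profile 1-1-2-5-3 — violates.
(c) /t ŋ ɫ n/: profile 1-4-5-4 — violates.
(d) /s w b v/: profile 3-6-1-3 — violates.
(e) /ʔ tʃ z m l/: profile 1-2-3-4-5 — obeys.
(f) /θ ʒ p dʒ/: profile 3-3-1-2 — violates.
(g) /l ŋ θ x/: profile 5-4-3-3 — violates.

e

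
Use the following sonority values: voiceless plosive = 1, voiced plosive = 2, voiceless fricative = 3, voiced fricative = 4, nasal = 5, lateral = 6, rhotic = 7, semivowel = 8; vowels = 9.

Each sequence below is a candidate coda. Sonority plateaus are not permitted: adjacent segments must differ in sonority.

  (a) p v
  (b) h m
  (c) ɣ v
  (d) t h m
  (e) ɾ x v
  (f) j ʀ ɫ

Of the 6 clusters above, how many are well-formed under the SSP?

(a) sonority 1-4: ill-formed.
(b) sonority 3-5: ill-formed.
(c) sonority 4-4: ill-formed.
(d) sonority 1-3-5: ill-formed.
(e) sonority 7-3-4: ill-formed.
(f) sonority 8-7-6: well-formed.

1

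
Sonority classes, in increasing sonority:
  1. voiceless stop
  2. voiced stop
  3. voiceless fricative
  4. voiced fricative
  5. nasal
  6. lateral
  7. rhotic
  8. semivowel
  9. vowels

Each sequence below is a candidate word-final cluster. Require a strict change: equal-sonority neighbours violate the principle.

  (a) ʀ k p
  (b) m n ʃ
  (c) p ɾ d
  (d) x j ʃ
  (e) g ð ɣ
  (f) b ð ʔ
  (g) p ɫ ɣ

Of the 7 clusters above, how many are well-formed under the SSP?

(a) 7-1-1 → violates
(b) 5-5-3 → violates
(c) 1-7-2 → violates
(d) 3-8-3 → violates
(e) 2-4-4 → violates
(f) 2-4-1 → violates
(g) 1-6-4 → violates

0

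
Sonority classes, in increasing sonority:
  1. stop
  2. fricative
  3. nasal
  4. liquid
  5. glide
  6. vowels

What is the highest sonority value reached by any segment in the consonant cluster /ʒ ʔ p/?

2

/ʒ/: fricative = 2.
/ʔ/: stop = 1.
/p/: stop = 1.
The maximum is 2.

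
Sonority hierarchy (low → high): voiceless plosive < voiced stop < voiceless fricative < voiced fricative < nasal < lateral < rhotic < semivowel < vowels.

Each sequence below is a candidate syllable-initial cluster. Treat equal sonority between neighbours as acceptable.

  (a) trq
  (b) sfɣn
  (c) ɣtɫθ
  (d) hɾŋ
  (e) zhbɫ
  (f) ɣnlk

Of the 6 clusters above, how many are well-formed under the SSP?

1

(a) trq: profile 1-7-1 — violates.
(b) sfɣn: profile 3-3-4-5 — obeys.
(c) ɣtɫθ: profile 4-1-6-3 — violates.
(d) hɾŋ: profile 3-7-5 — violates.
(e) zhbɫ: profile 4-3-2-6 — violates.
(f) ɣnlk: profile 4-5-6-1 — violates.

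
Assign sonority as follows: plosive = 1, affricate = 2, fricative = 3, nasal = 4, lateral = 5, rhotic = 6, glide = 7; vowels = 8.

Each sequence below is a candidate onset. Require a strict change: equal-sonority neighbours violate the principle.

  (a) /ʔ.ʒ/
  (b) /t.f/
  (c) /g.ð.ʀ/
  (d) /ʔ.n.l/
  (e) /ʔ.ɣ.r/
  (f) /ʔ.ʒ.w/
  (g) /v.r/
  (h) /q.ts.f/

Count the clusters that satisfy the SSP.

8

(a) sonority 1-3: well-formed.
(b) sonority 1-3: well-formed.
(c) sonority 1-3-6: well-formed.
(d) sonority 1-4-5: well-formed.
(e) sonority 1-3-6: well-formed.
(f) sonority 1-3-7: well-formed.
(g) sonority 3-6: well-formed.
(h) sonority 1-2-3: well-formed.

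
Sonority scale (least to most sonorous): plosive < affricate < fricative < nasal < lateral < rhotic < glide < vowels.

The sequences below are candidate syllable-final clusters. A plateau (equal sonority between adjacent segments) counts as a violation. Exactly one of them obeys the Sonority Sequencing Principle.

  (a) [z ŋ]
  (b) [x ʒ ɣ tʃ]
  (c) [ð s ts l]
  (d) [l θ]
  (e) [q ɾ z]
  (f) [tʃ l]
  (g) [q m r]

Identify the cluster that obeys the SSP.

(a) [z ŋ]: profile 3-4 — violates.
(b) [x ʒ ɣ tʃ]: profile 3-3-3-2 — violates.
(c) [ð s ts l]: profile 3-3-2-5 — violates.
(d) [l θ]: profile 5-3 — obeys.
(e) [q ɾ z]: profile 1-6-3 — violates.
(f) [tʃ l]: profile 2-5 — violates.
(g) [q m r]: profile 1-4-6 — violates.

d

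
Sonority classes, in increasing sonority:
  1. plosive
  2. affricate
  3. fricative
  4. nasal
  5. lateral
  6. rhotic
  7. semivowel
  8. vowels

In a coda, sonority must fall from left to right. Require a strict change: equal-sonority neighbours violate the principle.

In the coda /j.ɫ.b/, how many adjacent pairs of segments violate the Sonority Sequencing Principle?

/j/ is a semivowel (sonority 7).
/ɫ/ is a lateral (sonority 5).
/b/ is a plosive (sonority 1).
/j/→/ɫ/: 7→5 (falls) — ok.
/ɫ/→/b/: 5→1 (falls) — ok.

0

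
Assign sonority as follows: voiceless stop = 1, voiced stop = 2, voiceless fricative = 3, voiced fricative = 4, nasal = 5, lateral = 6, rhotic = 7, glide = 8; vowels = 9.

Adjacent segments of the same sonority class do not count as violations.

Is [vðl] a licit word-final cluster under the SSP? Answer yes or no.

/v/ — voiced fricative, sonority 4.
/ð/ — voiced fricative, sonority 4.
/l/ — lateral, sonority 6.
The profile is 4-4-6. Between /ð/ (4) and /l/ (6) sonority does not fall, so the cluster violates the SSP.

no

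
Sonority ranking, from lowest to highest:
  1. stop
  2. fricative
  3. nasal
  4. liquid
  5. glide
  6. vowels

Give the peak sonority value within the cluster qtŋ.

3

/q/ — stop, sonority 1.
/t/ — stop, sonority 1.
/ŋ/ — nasal, sonority 3.
The maximum is 3.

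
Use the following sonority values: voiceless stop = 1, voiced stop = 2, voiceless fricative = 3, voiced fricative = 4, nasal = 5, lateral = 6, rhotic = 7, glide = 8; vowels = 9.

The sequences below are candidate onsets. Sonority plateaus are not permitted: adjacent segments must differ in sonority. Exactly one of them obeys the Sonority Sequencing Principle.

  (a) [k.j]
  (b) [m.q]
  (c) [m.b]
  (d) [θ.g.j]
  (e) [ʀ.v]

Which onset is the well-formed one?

(a) sonority 1-8: well-formed.
(b) sonority 5-1: ill-formed.
(c) sonority 5-2: ill-formed.
(d) sonority 3-2-8: ill-formed.
(e) sonority 7-4: ill-formed.

a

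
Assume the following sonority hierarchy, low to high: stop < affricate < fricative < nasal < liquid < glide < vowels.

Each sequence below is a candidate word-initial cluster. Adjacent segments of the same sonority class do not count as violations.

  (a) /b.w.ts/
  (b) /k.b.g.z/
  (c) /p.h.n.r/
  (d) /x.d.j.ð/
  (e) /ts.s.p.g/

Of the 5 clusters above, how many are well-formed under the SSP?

(a) /b.w.ts/: profile 1-6-2 — violates.
(b) /k.b.g.z/: profile 1-1-1-3 — obeys.
(c) /p.h.n.r/: profile 1-3-4-5 — obeys.
(d) /x.d.j.ð/: profile 3-1-6-3 — violates.
(e) /ts.s.p.g/: profile 2-3-1-1 — violates.

2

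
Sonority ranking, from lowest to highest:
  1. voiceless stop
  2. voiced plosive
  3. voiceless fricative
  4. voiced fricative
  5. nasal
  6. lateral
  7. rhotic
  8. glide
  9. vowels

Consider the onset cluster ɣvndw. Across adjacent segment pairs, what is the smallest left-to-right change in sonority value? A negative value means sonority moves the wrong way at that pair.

-3

/ɣ/ — voiced fricative, sonority 4.
/v/ — voiced fricative, sonority 4.
/n/ — nasal, sonority 5.
/d/ — voiced plosive, sonority 2.
/w/ — glide, sonority 8.
/ɣ/→/v/: change +0.
/v/→/n/: change +1.
/n/→/d/: change -3.
/d/→/w/: change +6.
Minimum = -3.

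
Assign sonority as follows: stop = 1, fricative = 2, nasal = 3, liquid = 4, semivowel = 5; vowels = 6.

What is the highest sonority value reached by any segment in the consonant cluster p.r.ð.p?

4

/p/ is a stop (sonority 1).
/r/ is a liquid (sonority 4).
/ð/ is a fricative (sonority 2).
/p/ is a stop (sonority 1).
The maximum is 4.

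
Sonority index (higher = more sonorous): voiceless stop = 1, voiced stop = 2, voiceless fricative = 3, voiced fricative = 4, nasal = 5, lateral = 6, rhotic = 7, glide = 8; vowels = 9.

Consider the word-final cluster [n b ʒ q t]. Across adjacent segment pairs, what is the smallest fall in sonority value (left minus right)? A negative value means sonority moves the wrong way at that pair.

/n/ is a nasal (sonority 5).
/b/ is a voiced stop (sonority 2).
/ʒ/ is a voiced fricative (sonority 4).
/q/ is a voiceless stop (sonority 1).
/t/ is a voiceless stop (sonority 1).
/n/→/b/: change +3.
/b/→/ʒ/: change -2.
/ʒ/→/q/: change +3.
/q/→/t/: change +0.
Minimum = -2.

-2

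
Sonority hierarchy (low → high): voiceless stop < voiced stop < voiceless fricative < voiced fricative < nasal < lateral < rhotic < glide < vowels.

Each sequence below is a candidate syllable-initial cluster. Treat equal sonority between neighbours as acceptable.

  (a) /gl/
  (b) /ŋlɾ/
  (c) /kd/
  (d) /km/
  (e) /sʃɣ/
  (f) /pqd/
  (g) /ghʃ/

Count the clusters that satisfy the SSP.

7

(a) sonority 2-6: well-formed.
(b) sonority 5-6-7: well-formed.
(c) sonority 1-2: well-formed.
(d) sonority 1-5: well-formed.
(e) sonority 3-3-4: well-formed.
(f) sonority 1-1-2: well-formed.
(g) sonority 2-3-3: well-formed.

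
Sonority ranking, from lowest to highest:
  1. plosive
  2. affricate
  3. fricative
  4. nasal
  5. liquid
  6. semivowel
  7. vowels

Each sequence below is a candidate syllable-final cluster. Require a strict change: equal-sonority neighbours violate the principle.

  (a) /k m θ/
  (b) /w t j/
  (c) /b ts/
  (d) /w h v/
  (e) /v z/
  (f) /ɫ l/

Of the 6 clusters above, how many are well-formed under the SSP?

0

(a) sonority 1-4-3: ill-formed.
(b) sonority 6-1-6: ill-formed.
(c) sonority 1-2: ill-formed.
(d) sonority 6-3-3: ill-formed.
(e) sonority 3-3: ill-formed.
(f) sonority 5-5: ill-formed.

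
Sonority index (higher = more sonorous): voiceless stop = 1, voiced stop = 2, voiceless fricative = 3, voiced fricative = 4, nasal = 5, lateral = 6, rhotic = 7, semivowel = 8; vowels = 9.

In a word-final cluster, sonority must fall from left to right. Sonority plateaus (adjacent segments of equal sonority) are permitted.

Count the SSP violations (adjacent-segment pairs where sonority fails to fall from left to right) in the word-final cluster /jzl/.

1

/j/ is a semivowel (sonority 8).
/z/ is a voiced fricative (sonority 4).
/l/ is a lateral (sonority 6).
/j/→/z/: 8→4 (falls) — ok.
/z/→/l/: 4→6 (does not fall) — violation.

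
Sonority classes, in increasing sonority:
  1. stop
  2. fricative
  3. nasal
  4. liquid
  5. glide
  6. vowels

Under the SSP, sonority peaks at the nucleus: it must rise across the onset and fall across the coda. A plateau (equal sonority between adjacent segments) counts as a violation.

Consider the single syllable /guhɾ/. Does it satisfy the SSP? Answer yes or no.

Onset: /g/ is a stop (sonority 1); then the nucleus /u/ (sonority 6).
Onset profile 1-6 — rises to the nucleus.
Coda: /h/ is a fricative (sonority 2), /ɾ/ is a liquid (sonority 4).
Coda profile 6-2-4 — does not strictly fall throughout.

no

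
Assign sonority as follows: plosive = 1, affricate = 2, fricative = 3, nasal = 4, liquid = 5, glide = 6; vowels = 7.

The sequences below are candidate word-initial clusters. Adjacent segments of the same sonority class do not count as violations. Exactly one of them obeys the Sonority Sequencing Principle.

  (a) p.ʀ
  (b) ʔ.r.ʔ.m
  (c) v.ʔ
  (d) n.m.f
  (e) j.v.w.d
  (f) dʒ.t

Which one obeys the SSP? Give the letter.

(a) p.ʀ: profile 1-5 — obeys.
(b) ʔ.r.ʔ.m: profile 1-5-1-4 — violates.
(c) v.ʔ: profile 3-1 — violates.
(d) n.m.f: profile 4-4-3 — violates.
(e) j.v.w.d: profile 6-3-6-1 — violates.
(f) dʒ.t: profile 2-1 — violates.

a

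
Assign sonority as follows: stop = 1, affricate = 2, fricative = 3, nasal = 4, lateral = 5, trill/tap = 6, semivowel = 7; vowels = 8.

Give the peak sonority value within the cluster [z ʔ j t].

7

/z/: fricative = 3.
/ʔ/: stop = 1.
/j/: semivowel = 7.
/t/: stop = 1.
The maximum is 7.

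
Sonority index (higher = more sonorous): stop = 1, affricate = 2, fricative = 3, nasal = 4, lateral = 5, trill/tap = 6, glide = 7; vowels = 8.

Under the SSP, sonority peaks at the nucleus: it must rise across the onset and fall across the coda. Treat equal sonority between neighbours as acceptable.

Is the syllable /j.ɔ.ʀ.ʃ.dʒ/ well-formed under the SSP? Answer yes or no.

Onset: /j/ is a glide (sonority 7); then the nucleus /ɔ/ (sonority 8).
Onset profile 7-8 — rises to the nucleus.
Coda: /ʀ/ is a trill/tap (sonority 6), /ʃ/ is a fricative (sonority 3), /dʒ/ is an affricate (sonority 2).
Coda profile 8-6-3-2 — falls from the nucleus.

yes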